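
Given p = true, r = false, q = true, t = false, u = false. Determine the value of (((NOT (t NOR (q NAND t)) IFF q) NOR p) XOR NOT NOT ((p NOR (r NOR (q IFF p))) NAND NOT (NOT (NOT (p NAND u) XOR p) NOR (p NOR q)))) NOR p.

false

q NAND t = true NAND false = true
t NOR (q NAND t) = false NOR true = false
NOT (t NOR (q NAND t)) = NOT false = true
NOT (t NOR (q NAND t)) IFF q = true IFF true = true
(NOT (t NOR (q NAND t)) IFF q) NOR p = true NOR true = false
q IFF p = true IFF true = true
r NOR (q IFF p) = false NOR true = false
p NOR (r NOR (q IFF p)) = true NOR false = false
p NAND u = true NAND false = true
NOT (p NAND u) = NOT true = false
NOT (p NAND u) XOR p = false XOR true = true
NOT (NOT (p NAND u) XOR p) = NOT true = false
p NOR q = true NOR true = false
NOT (NOT (p NAND u) XOR p) NOR (p NOR q) = false NOR false = true
NOT (NOT (NOT (p NAND u) XOR p) NOR (p NOR q)) = NOT true = false
(p NOR (r NOR (q IFF p))) NAND NOT (NOT (NOT (p NAND u) XOR p) NOR (p NOR q)) = false NAND false = true
NOT ((p NOR (r NOR (q IFF p))) NAND NOT (NOT (NOT (p NAND u) XOR p) NOR (p NOR q))) = NOT true = false
NOT NOT ((p NOR (r NOR (q IFF p))) NAND NOT (NOT (NOT (p NAND u) XOR p) NOR (p NOR q))) = NOT false = true
((NOT (t NOR (q NAND t)) IFF q) NOR p) XOR NOT NOT ((p NOR (r NOR (q IFF p))) NAND NOT (NOT (NOT (p NAND u) XOR p) NOR (p NOR q))) = false XOR true = true
(((NOT (t NOR (q NAND t)) IFF q) NOR p) XOR NOT NOT ((p NOR (r NOR (q IFF p))) NAND NOT (NOT (NOT (p NAND u) XOR p) NOR (p NOR q)))) NOR p = true NOR true = false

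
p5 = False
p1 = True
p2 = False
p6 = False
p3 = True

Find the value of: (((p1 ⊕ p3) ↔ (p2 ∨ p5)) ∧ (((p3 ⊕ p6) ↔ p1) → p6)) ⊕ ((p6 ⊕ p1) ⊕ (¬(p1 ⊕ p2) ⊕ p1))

False

p1 ⊕ p3 = True ⊕ True = False
p2 ∨ p5 = False ∨ False = False
(p1 ⊕ p3) ↔ (p2 ∨ p5) = False ↔ False = True
p3 ⊕ p6 = True ⊕ False = True
(p3 ⊕ p6) ↔ p1 = True ↔ True = True
((p3 ⊕ p6) ↔ p1) → p6 = True → False = False
((p1 ⊕ p3) ↔ (p2 ∨ p5)) ∧ (((p3 ⊕ p6) ↔ p1) → p6) = True ∧ False = False
p6 ⊕ p1 = False ⊕ True = True
p1 ⊕ p2 = True ⊕ False = True
¬(p1 ⊕ p2) = ¬True = False
¬(p1 ⊕ p2) ⊕ p1 = False ⊕ True = True
(p6 ⊕ p1) ⊕ (¬(p1 ⊕ p2) ⊕ p1) = True ⊕ True = False
(((p1 ⊕ p3) ↔ (p2 ∨ p5)) ∧ (((p3 ⊕ p6) ↔ p1) → p6)) ⊕ ((p6 ⊕ p1) ⊕ (¬(p1 ⊕ p2) ⊕ p1)) = False ⊕ False = False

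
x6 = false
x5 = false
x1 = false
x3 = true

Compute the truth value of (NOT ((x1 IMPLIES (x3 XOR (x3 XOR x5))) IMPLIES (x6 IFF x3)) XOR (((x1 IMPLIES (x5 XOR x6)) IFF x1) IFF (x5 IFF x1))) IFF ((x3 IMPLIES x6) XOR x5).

Substituting x6=false, x5=false, x1=false, x3=true:
x3 XOR x5 = true XOR false = true
x3 XOR (x3 XOR x5) = true XOR true = false
x1 IMPLIES (x3 XOR (x3 XOR x5)) = false IMPLIES false = true
x6 IFF x3 = false IFF true = false
(x1 IMPLIES (x3 XOR (x3 XOR x5))) IMPLIES (x6 IFF x3) = true IMPLIES false = false
NOT ((x1 IMPLIES (x3 XOR (x3 XOR x5))) IMPLIES (x6 IFF x3)) = NOT false = true
x5 XOR x6 = false XOR false = false
x1 IMPLIES (x5 XOR x6) = false IMPLIES false = true
(x1 IMPLIES (x5 XOR x6)) IFF x1 = true IFF false = false
x5 IFF x1 = false IFF false = true
((x1 IMPLIES (x5 XOR x6)) IFF x1) IFF (x5 IFF x1) = false IFF true = false
NOT ((x1 IMPLIES (x3 XOR (x3 XOR x5))) IMPLIES (x6 IFF x3)) XOR (((x1 IMPLIES (x5 XOR x6)) IFF x1) IFF (x5 IFF x1)) = true XOR false = true
x3 IMPLIES x6 = true IMPLIES false = false
(x3 IMPLIES x6) XOR x5 = false XOR false = false
(NOT ((x1 IMPLIES (x3 XOR (x3 XOR x5))) IMPLIES (x6 IFF x3)) XOR (((x1 IMPLIES (x5 XOR x6)) IFF x1) IFF (x5 IFF x1))) IFF ((x3 IMPLIES x6) XOR x5) = true IFF false = false

false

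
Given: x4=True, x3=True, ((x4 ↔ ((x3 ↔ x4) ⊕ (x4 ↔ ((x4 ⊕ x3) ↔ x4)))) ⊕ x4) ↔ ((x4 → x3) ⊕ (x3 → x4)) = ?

x3 ↔ x4 = True ↔ True = True
x4 ⊕ x3 = True ⊕ True = False
(x4 ⊕ x3) ↔ x4 = False ↔ True = False
x4 ↔ ((x4 ⊕ x3) ↔ x4) = True ↔ False = False
(x3 ↔ x4) ⊕ (x4 ↔ ((x4 ⊕ x3) ↔ x4)) = True ⊕ False = True
x4 ↔ ((x3 ↔ x4) ⊕ (x4 ↔ ((x4 ⊕ x3) ↔ x4))) = True ↔ True = True
(x4 ↔ ((x3 ↔ x4) ⊕ (x4 ↔ ((x4 ⊕ x3) ↔ x4)))) ⊕ x4 = True ⊕ True = False
x4 → x3 = True → True = True
x3 → x4 = True → True = True
(x4 → x3) ⊕ (x3 → x4) = True ⊕ True = False
((x4 ↔ ((x3 ↔ x4) ⊕ (x4 ↔ ((x4 ⊕ x3) ↔ x4)))) ⊕ x4) ↔ ((x4 → x3) ⊕ (x3 → x4)) = False ↔ False = True

True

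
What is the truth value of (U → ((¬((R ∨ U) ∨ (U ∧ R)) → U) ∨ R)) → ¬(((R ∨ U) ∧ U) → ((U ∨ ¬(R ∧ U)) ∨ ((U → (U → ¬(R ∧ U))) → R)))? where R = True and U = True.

False

Substituting R=True, U=True:
R ∨ U = True ∨ True = True
U ∧ R = True ∧ True = True
(R ∨ U) ∨ (U ∧ R) = True ∨ True = True
¬((R ∨ U) ∨ (U ∧ R)) = ¬True = False
¬((R ∨ U) ∨ (U ∧ R)) → U = False → True = True
(¬((R ∨ U) ∨ (U ∧ R)) → U) ∨ R = True ∨ True = True
U → ((¬((R ∨ U) ∨ (U ∧ R)) → U) ∨ R) = True → True = True
R ∨ U = True ∨ True = True
(R ∨ U) ∧ U = True ∧ True = True
R ∧ U = True ∧ True = True
¬(R ∧ U) = ¬True = False
U ∨ ¬(R ∧ U) = True ∨ False = True
R ∧ U = True ∧ True = True
¬(R ∧ U) = ¬True = False
U → ¬(R ∧ U) = True → False = False
U → (U → ¬(R ∧ U)) = True → False = False
(U → (U → ¬(R ∧ U))) → R = False → True = True
(U ∨ ¬(R ∧ U)) ∨ ((U → (U → ¬(R ∧ U))) → R) = True ∨ True = True
((R ∨ U) ∧ U) → ((U ∨ ¬(R ∧ U)) ∨ ((U → (U → ¬(R ∧ U))) → R)) = True → True = True
¬(((R ∨ U) ∧ U) → ((U ∨ ¬(R ∧ U)) ∨ ((U → (U → ¬(R ∧ U))) → R))) = ¬True = False
(U → ((¬((R ∨ U) ∨ (U ∧ R)) → U) ∨ R)) → ¬(((R ∨ U) ∧ U) → ((U ∨ ¬(R ∧ U)) ∨ ((U → (U → ¬(R ∧ U))) → R))) = True → False = False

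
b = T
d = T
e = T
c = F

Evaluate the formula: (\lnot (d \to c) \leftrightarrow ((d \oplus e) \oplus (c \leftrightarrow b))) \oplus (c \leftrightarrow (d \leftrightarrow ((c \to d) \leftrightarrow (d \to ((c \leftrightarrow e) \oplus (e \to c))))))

T

d \to c = T \to F = F
\lnot (d \to c) = \lnot F = T
d \oplus e = T \oplus T = F
c \leftrightarrow b = F \leftrightarrow T = F
(d \oplus e) \oplus (c \leftrightarrow b) = F \oplus F = F
\lnot (d \to c) \leftrightarrow ((d \oplus e) \oplus (c \leftrightarrow b)) = T \leftrightarrow F = F
c \to d = F \to T = T
c \leftrightarrow e = F \leftrightarrow T = F
e \to c = T \to F = F
(c \leftrightarrow e) \oplus (e \to c) = F \oplus F = F
d \to ((c \leftrightarrow e) \oplus (e \to c)) = T \to F = F
(c \to d) \leftrightarrow (d \to ((c \leftrightarrow e) \oplus (e \to c))) = T \leftrightarrow F = F
d \leftrightarrow ((c \to d) \leftrightarrow (d \to ((c \leftrightarrow e) \oplus (e \to c)))) = T \leftrightarrow F = F
c \leftrightarrow (d \leftrightarrow ((c \to d) \leftrightarrow (d \to ((c \leftrightarrow e) \oplus (e \to c))))) = F \leftrightarrow F = T
(\lnot (d \to c) \leftrightarrow ((d \oplus e) \oplus (c \leftrightarrow b))) \oplus (c \leftrightarrow (d \leftrightarrow ((c \to d) \leftrightarrow (d \to ((c \leftrightarrow e) \oplus (e \to c)))))) = F \oplus T = T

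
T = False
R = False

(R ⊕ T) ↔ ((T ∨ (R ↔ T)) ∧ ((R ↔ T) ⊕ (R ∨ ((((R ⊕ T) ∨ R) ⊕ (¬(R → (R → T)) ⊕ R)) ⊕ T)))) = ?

Substituting T=False, R=False:
R ⊕ T = False ⊕ False = False
R ↔ T = False ↔ False = True
T ∨ (R ↔ T) = False ∨ True = True
R ↔ T = False ↔ False = True
R ⊕ T = False ⊕ False = False
(R ⊕ T) ∨ R = False ∨ False = False
R → T = False → False = True
R → (R → T) = False → True = True
¬(R → (R → T)) = ¬True = False
¬(R → (R → T)) ⊕ R = False ⊕ False = False
((R ⊕ T) ∨ R) ⊕ (¬(R → (R → T)) ⊕ R) = False ⊕ False = False
(((R ⊕ T) ∨ R) ⊕ (¬(R → (R → T)) ⊕ R)) ⊕ T = False ⊕ False = False
R ∨ ((((R ⊕ T) ∨ R) ⊕ (¬(R → (R → T)) ⊕ R)) ⊕ T) = False ∨ False = False
(R ↔ T) ⊕ (R ∨ ((((R ⊕ T) ∨ R) ⊕ (¬(R → (R → T)) ⊕ R)) ⊕ T)) = True ⊕ False = True
(T ∨ (R ↔ T)) ∧ ((R ↔ T) ⊕ (R ∨ ((((R ⊕ T) ∨ R) ⊕ (¬(R → (R → T)) ⊕ R)) ⊕ T))) = True ∧ True = True
(R ⊕ T) ↔ ((T ∨ (R ↔ T)) ∧ ((R ↔ T) ⊕ (R ∨ ((((R ⊕ T) ∨ R) ⊕ (¬(R → (R → T)) ⊕ R)) ⊕ T)))) = False ↔ True = False

False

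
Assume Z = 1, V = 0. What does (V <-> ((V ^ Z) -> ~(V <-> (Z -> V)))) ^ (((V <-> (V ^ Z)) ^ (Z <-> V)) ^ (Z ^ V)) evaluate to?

0

V ^ Z = 0 ^ 1 = 1
Z -> V = 1 -> 0 = 0
V <-> (Z -> V) = 0 <-> 0 = 1
~(V <-> (Z -> V)) = ~1 = 0
(V ^ Z) -> ~(V <-> (Z -> V)) = 1 -> 0 = 0
V <-> ((V ^ Z) -> ~(V <-> (Z -> V))) = 0 <-> 0 = 1
V ^ Z = 0 ^ 1 = 1
V <-> (V ^ Z) = 0 <-> 1 = 0
Z <-> V = 1 <-> 0 = 0
(V <-> (V ^ Z)) ^ (Z <-> V) = 0 ^ 0 = 0
Z ^ V = 1 ^ 0 = 1
((V <-> (V ^ Z)) ^ (Z <-> V)) ^ (Z ^ V) = 0 ^ 1 = 1
(V <-> ((V ^ Z) -> ~(V <-> (Z -> V)))) ^ (((V <-> (V ^ Z)) ^ (Z <-> V)) ^ (Z ^ V)) = 1 ^ 1 = 0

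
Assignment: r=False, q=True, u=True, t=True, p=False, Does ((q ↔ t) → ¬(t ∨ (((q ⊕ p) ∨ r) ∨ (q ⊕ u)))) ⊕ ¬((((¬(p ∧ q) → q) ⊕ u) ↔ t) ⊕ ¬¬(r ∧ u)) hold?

q ↔ t = True ↔ True = True
q ⊕ p = True ⊕ False = True
(q ⊕ p) ∨ r = True ∨ False = True
q ⊕ u = True ⊕ True = False
((q ⊕ p) ∨ r) ∨ (q ⊕ u) = True ∨ False = True
t ∨ (((q ⊕ p) ∨ r) ∨ (q ⊕ u)) = True ∨ True = True
¬(t ∨ (((q ⊕ p) ∨ r) ∨ (q ⊕ u))) = ¬True = False
(q ↔ t) → ¬(t ∨ (((q ⊕ p) ∨ r) ∨ (q ⊕ u))) = True → False = False
p ∧ q = False ∧ True = False
¬(p ∧ q) = ¬False = True
¬(p ∧ q) → q = True → True = True
(¬(p ∧ q) → q) ⊕ u = True ⊕ True = False
((¬(p ∧ q) → q) ⊕ u) ↔ t = False ↔ True = False
r ∧ u = False ∧ True = False
¬(r ∧ u) = ¬False = True
¬¬(r ∧ u) = ¬True = False
(((¬(p ∧ q) → q) ⊕ u) ↔ t) ⊕ ¬¬(r ∧ u) = False ⊕ False = False
¬((((¬(p ∧ q) → q) ⊕ u) ↔ t) ⊕ ¬¬(r ∧ u)) = ¬False = True
((q ↔ t) → ¬(t ∨ (((q ⊕ p) ∨ r) ∨ (q ⊕ u)))) ⊕ ¬((((¬(p ∧ q) → q) ⊕ u) ↔ t) ⊕ ¬¬(r ∧ u)) = False ⊕ True = True

True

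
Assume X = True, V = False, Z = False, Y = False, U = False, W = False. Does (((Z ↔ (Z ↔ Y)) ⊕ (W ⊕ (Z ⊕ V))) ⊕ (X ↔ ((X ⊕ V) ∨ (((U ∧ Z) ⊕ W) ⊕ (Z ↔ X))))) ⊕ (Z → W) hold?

Z ↔ Y = False ↔ False = True
Z ↔ (Z ↔ Y) = False ↔ True = False
Z ⊕ V = False ⊕ False = False
W ⊕ (Z ⊕ V) = False ⊕ False = False
(Z ↔ (Z ↔ Y)) ⊕ (W ⊕ (Z ⊕ V)) = False ⊕ False = False
X ⊕ V = True ⊕ False = True
U ∧ Z = False ∧ False = False
(U ∧ Z) ⊕ W = False ⊕ False = False
Z ↔ X = False ↔ True = False
((U ∧ Z) ⊕ W) ⊕ (Z ↔ X) = False ⊕ False = False
(X ⊕ V) ∨ (((U ∧ Z) ⊕ W) ⊕ (Z ↔ X)) = True ∨ False = True
X ↔ ((X ⊕ V) ∨ (((U ∧ Z) ⊕ W) ⊕ (Z ↔ X))) = True ↔ True = True
((Z ↔ (Z ↔ Y)) ⊕ (W ⊕ (Z ⊕ V))) ⊕ (X ↔ ((X ⊕ V) ∨ (((U ∧ Z) ⊕ W) ⊕ (Z ↔ X)))) = False ⊕ True = True
Z → W = False → False = True
(((Z ↔ (Z ↔ Y)) ⊕ (W ⊕ (Z ⊕ V))) ⊕ (X ↔ ((X ⊕ V) ∨ (((U ∧ Z) ⊕ W) ⊕ (Z ↔ X))))) ⊕ (Z → W) = True ⊕ True = False

False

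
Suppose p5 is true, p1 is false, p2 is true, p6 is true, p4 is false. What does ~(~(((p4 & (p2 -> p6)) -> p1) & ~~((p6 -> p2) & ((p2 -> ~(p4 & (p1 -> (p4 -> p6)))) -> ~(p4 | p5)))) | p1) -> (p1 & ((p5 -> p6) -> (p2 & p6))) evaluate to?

p2 -> p6 = 1 -> 1 = 1
p4 & (p2 -> p6) = 0 & 1 = 0
(p4 & (p2 -> p6)) -> p1 = 0 -> 0 = 1
p6 -> p2 = 1 -> 1 = 1
p4 -> p6 = 0 -> 1 = 1
p1 -> (p4 -> p6) = 0 -> 1 = 1
p4 & (p1 -> (p4 -> p6)) = 0 & 1 = 0
~(p4 & (p1 -> (p4 -> p6))) = ~0 = 1
p2 -> ~(p4 & (p1 -> (p4 -> p6))) = 1 -> 1 = 1
p4 | p5 = 0 | 1 = 1
~(p4 | p5) = ~1 = 0
(p2 -> ~(p4 & (p1 -> (p4 -> p6)))) -> ~(p4 | p5) = 1 -> 0 = 0
(p6 -> p2) & ((p2 -> ~(p4 & (p1 -> (p4 -> p6)))) -> ~(p4 | p5)) = 1 & 0 = 0
~((p6 -> p2) & ((p2 -> ~(p4 & (p1 -> (p4 -> p6)))) -> ~(p4 | p5))) = ~0 = 1
~~((p6 -> p2) & ((p2 -> ~(p4 & (p1 -> (p4 -> p6)))) -> ~(p4 | p5))) = ~1 = 0
((p4 & (p2 -> p6)) -> p1) & ~~((p6 -> p2) & ((p2 -> ~(p4 & (p1 -> (p4 -> p6)))) -> ~(p4 | p5))) = 1 & 0 = 0
~(((p4 & (p2 -> p6)) -> p1) & ~~((p6 -> p2) & ((p2 -> ~(p4 & (p1 -> (p4 -> p6)))) -> ~(p4 | p5)))) = ~0 = 1
~(((p4 & (p2 -> p6)) -> p1) & ~~((p6 -> p2) & ((p2 -> ~(p4 & (p1 -> (p4 -> p6)))) -> ~(p4 | p5)))) | p1 = 1 | 0 = 1
~(~(((p4 & (p2 -> p6)) -> p1) & ~~((p6 -> p2) & ((p2 -> ~(p4 & (p1 -> (p4 -> p6)))) -> ~(p4 | p5)))) | p1) = ~1 = 0
p5 -> p6 = 1 -> 1 = 1
p2 & p6 = 1 & 1 = 1
(p5 -> p6) -> (p2 & p6) = 1 -> 1 = 1
p1 & ((p5 -> p6) -> (p2 & p6)) = 0 & 1 = 0
~(~(((p4 & (p2 -> p6)) -> p1) & ~~((p6 -> p2) & ((p2 -> ~(p4 & (p1 -> (p4 -> p6)))) -> ~(p4 | p5)))) | p1) -> (p1 & ((p5 -> p6) -> (p2 & p6))) = 0 -> 0 = 1

1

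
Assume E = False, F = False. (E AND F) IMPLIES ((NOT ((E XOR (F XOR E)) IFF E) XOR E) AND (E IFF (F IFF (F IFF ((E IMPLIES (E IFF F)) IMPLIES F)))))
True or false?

True

E AND F = False AND False = False
F XOR E = False XOR False = False
E XOR (F XOR E) = False XOR False = False
(E XOR (F XOR E)) IFF E = False IFF False = True
NOT ((E XOR (F XOR E)) IFF E) = NOT True = False
NOT ((E XOR (F XOR E)) IFF E) XOR E = False XOR False = False
E IFF F = False IFF False = True
E IMPLIES (E IFF F) = False IMPLIES True = True
(E IMPLIES (E IFF F)) IMPLIES F = True IMPLIES False = False
F IFF ((E IMPLIES (E IFF F)) IMPLIES F) = False IFF False = True
F IFF (F IFF ((E IMPLIES (E IFF F)) IMPLIES F)) = False IFF True = False
E IFF (F IFF (F IFF ((E IMPLIES (E IFF F)) IMPLIES F))) = False IFF False = True
(NOT ((E XOR (F XOR E)) IFF E) XOR E) AND (E IFF (F IFF (F IFF ((E IMPLIES (E IFF F)) IMPLIES F)))) = False AND True = False
(E AND F) IMPLIES ((NOT ((E XOR (F XOR E)) IFF E) XOR E) AND (E IFF (F IFF (F IFF ((E IMPLIES (E IFF F)) IMPLIES F))))) = False IMPLIES False = True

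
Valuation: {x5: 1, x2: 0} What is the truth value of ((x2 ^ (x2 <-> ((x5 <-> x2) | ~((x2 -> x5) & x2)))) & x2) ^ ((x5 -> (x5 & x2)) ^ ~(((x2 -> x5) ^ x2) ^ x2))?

x5 <-> x2 = 1 <-> 0 = 0
x2 -> x5 = 0 -> 1 = 1
(x2 -> x5) & x2 = 1 & 0 = 0
~((x2 -> x5) & x2) = ~0 = 1
(x5 <-> x2) | ~((x2 -> x5) & x2) = 0 | 1 = 1
x2 <-> ((x5 <-> x2) | ~((x2 -> x5) & x2)) = 0 <-> 1 = 0
x2 ^ (x2 <-> ((x5 <-> x2) | ~((x2 -> x5) & x2))) = 0 ^ 0 = 0
(x2 ^ (x2 <-> ((x5 <-> x2) | ~((x2 -> x5) & x2)))) & x2 = 0 & 0 = 0
x5 & x2 = 1 & 0 = 0
x5 -> (x5 & x2) = 1 -> 0 = 0
x2 -> x5 = 0 -> 1 = 1
(x2 -> x5) ^ x2 = 1 ^ 0 = 1
((x2 -> x5) ^ x2) ^ x2 = 1 ^ 0 = 1
~(((x2 -> x5) ^ x2) ^ x2) = ~1 = 0
(x5 -> (x5 & x2)) ^ ~(((x2 -> x5) ^ x2) ^ x2) = 0 ^ 0 = 0
((x2 ^ (x2 <-> ((x5 <-> x2) | ~((x2 -> x5) & x2)))) & x2) ^ ((x5 -> (x5 & x2)) ^ ~(((x2 -> x5) ^ x2) ^ x2)) = 0 ^ 0 = 0

0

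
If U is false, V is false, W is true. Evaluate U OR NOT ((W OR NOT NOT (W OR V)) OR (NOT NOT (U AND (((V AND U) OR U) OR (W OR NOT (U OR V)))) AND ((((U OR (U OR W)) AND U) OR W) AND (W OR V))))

F

W OR V = T OR F = T
NOT (W OR V) = NOT T = F
NOT NOT (W OR V) = NOT F = T
W OR NOT NOT (W OR V) = T OR T = T
V AND U = F AND F = F
(V AND U) OR U = F OR F = F
U OR V = F OR F = F
NOT (U OR V) = NOT F = T
W OR NOT (U OR V) = T OR T = T
((V AND U) OR U) OR (W OR NOT (U OR V)) = F OR T = T
U AND (((V AND U) OR U) OR (W OR NOT (U OR V))) = F AND T = F
NOT (U AND (((V AND U) OR U) OR (W OR NOT (U OR V)))) = NOT F = T
NOT NOT (U AND (((V AND U) OR U) OR (W OR NOT (U OR V)))) = NOT T = F
U OR W = F OR T = T
U OR (U OR W) = F OR T = T
(U OR (U OR W)) AND U = T AND F = F
((U OR (U OR W)) AND U) OR W = F OR T = T
W OR V = T OR F = T
(((U OR (U OR W)) AND U) OR W) AND (W OR V) = T AND T = T
NOT NOT (U AND (((V AND U) OR U) OR (W OR NOT (U OR V)))) AND ((((U OR (U OR W)) AND U) OR W) AND (W OR V)) = F AND T = F
(W OR NOT NOT (W OR V)) OR (NOT NOT (U AND (((V AND U) OR U) OR (W OR NOT (U OR V)))) AND ((((U OR (U OR W)) AND U) OR W) AND (W OR V))) = T OR F = T
NOT ((W OR NOT NOT (W OR V)) OR (NOT NOT (U AND (((V AND U) OR U) OR (W OR NOT (U OR V)))) AND ((((U OR (U OR W)) AND U) OR W) AND (W OR V)))) = NOT T = F
U OR NOT ((W OR NOT NOT (W OR V)) OR (NOT NOT (U AND (((V AND U) OR U) OR (W OR NOT (U OR V)))) AND ((((U OR (U OR W)) AND U) OR W) AND (W OR V)))) = F OR F = F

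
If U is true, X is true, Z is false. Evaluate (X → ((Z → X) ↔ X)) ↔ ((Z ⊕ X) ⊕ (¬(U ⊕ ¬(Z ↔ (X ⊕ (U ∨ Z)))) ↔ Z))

Substituting U=T, X=T, Z=F:
Z → X = F → T = T
(Z → X) ↔ X = T ↔ T = T
X → ((Z → X) ↔ X) = T → T = T
Z ⊕ X = F ⊕ T = T
U ∨ Z = T ∨ F = T
X ⊕ (U ∨ Z) = T ⊕ T = F
Z ↔ (X ⊕ (U ∨ Z)) = F ↔ F = T
¬(Z ↔ (X ⊕ (U ∨ Z))) = ¬T = F
U ⊕ ¬(Z ↔ (X ⊕ (U ∨ Z))) = T ⊕ F = T
¬(U ⊕ ¬(Z ↔ (X ⊕ (U ∨ Z)))) = ¬T = F
¬(U ⊕ ¬(Z ↔ (X ⊕ (U ∨ Z)))) ↔ Z = F ↔ F = T
(Z ⊕ X) ⊕ (¬(U ⊕ ¬(Z ↔ (X ⊕ (U ∨ Z)))) ↔ Z) = T ⊕ T = F
(X → ((Z → X) ↔ X)) ↔ ((Z ⊕ X) ⊕ (¬(U ⊕ ¬(Z ↔ (X ⊕ (U ∨ Z)))) ↔ Z)) = T ↔ F = F

F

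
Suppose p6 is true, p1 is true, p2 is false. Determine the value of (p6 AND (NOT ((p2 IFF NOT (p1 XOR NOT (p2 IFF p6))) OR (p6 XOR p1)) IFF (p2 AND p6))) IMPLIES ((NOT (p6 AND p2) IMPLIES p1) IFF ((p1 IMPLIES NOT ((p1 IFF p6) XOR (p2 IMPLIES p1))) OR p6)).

T

p2 IFF p6 = F IFF T = F
NOT (p2 IFF p6) = NOT F = T
p1 XOR NOT (p2 IFF p6) = T XOR T = F
NOT (p1 XOR NOT (p2 IFF p6)) = NOT F = T
p2 IFF NOT (p1 XOR NOT (p2 IFF p6)) = F IFF T = F
p6 XOR p1 = T XOR T = F
(p2 IFF NOT (p1 XOR NOT (p2 IFF p6))) OR (p6 XOR p1) = F OR F = F
NOT ((p2 IFF NOT (p1 XOR NOT (p2 IFF p6))) OR (p6 XOR p1)) = NOT F = T
p2 AND p6 = F AND T = F
NOT ((p2 IFF NOT (p1 XOR NOT (p2 IFF p6))) OR (p6 XOR p1)) IFF (p2 AND p6) = T IFF F = F
p6 AND (NOT ((p2 IFF NOT (p1 XOR NOT (p2 IFF p6))) OR (p6 XOR p1)) IFF (p2 AND p6)) = T AND F = F
p6 AND p2 = T AND F = F
NOT (p6 AND p2) = NOT F = T
NOT (p6 AND p2) IMPLIES p1 = T IMPLIES T = T
p1 IFF p6 = T IFF T = T
p2 IMPLIES p1 = F IMPLIES T = T
(p1 IFF p6) XOR (p2 IMPLIES p1) = T XOR T = F
NOT ((p1 IFF p6) XOR (p2 IMPLIES p1)) = NOT F = T
p1 IMPLIES NOT ((p1 IFF p6) XOR (p2 IMPLIES p1)) = T IMPLIES T = T
(p1 IMPLIES NOT ((p1 IFF p6) XOR (p2 IMPLIES p1))) OR p6 = T OR T = T
(NOT (p6 AND p2) IMPLIES p1) IFF ((p1 IMPLIES NOT ((p1 IFF p6) XOR (p2 IMPLIES p1))) OR p6) = T IFF T = T
(p6 AND (NOT ((p2 IFF NOT (p1 XOR NOT (p2 IFF p6))) OR (p6 XOR p1)) IFF (p2 AND p6))) IMPLIES ((NOT (p6 AND p2) IMPLIES p1) IFF ((p1 IMPLIES NOT ((p1 IFF p6) XOR (p2 IMPLIES p1))) OR p6)) = F IMPLIES T = T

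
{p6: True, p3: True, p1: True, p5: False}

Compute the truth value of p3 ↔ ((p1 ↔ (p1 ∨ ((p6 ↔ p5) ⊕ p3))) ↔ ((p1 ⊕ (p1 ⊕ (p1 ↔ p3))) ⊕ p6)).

False

p6 ↔ p5 = True ↔ False = False
(p6 ↔ p5) ⊕ p3 = False ⊕ True = True
p1 ∨ ((p6 ↔ p5) ⊕ p3) = True ∨ True = True
p1 ↔ (p1 ∨ ((p6 ↔ p5) ⊕ p3)) = True ↔ True = True
p1 ↔ p3 = True ↔ True = True
p1 ⊕ (p1 ↔ p3) = True ⊕ True = False
p1 ⊕ (p1 ⊕ (p1 ↔ p3)) = True ⊕ False = True
(p1 ⊕ (p1 ⊕ (p1 ↔ p3))) ⊕ p6 = True ⊕ True = False
(p1 ↔ (p1 ∨ ((p6 ↔ p5) ⊕ p3))) ↔ ((p1 ⊕ (p1 ⊕ (p1 ↔ p3))) ⊕ p6) = True ↔ False = False
p3 ↔ ((p1 ↔ (p1 ∨ ((p6 ↔ p5) ⊕ p3))) ↔ ((p1 ⊕ (p1 ⊕ (p1 ↔ p3))) ⊕ p6)) = True ↔ False = False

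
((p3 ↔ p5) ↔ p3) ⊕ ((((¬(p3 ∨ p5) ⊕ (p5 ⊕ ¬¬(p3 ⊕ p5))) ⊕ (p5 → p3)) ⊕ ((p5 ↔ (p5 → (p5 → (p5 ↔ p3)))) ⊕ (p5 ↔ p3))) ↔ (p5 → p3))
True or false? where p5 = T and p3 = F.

F

p3 ↔ p5 = F ↔ T = F
(p3 ↔ p5) ↔ p3 = F ↔ F = T
p3 ∨ p5 = F ∨ T = T
¬(p3 ∨ p5) = ¬T = F
p3 ⊕ p5 = F ⊕ T = T
¬(p3 ⊕ p5) = ¬T = F
¬¬(p3 ⊕ p5) = ¬F = T
p5 ⊕ ¬¬(p3 ⊕ p5) = T ⊕ T = F
¬(p3 ∨ p5) ⊕ (p5 ⊕ ¬¬(p3 ⊕ p5)) = F ⊕ F = F
p5 → p3 = T → F = F
(¬(p3 ∨ p5) ⊕ (p5 ⊕ ¬¬(p3 ⊕ p5))) ⊕ (p5 → p3) = F ⊕ F = F
p5 ↔ p3 = T ↔ F = F
p5 → (p5 ↔ p3) = T → F = F
p5 → (p5 → (p5 ↔ p3)) = T → F = F
p5 ↔ (p5 → (p5 → (p5 ↔ p3))) = T ↔ F = F
p5 ↔ p3 = T ↔ F = F
(p5 ↔ (p5 → (p5 → (p5 ↔ p3)))) ⊕ (p5 ↔ p3) = F ⊕ F = F
((¬(p3 ∨ p5) ⊕ (p5 ⊕ ¬¬(p3 ⊕ p5))) ⊕ (p5 → p3)) ⊕ ((p5 ↔ (p5 → (p5 → (p5 ↔ p3)))) ⊕ (p5 ↔ p3)) = F ⊕ F = F
p5 → p3 = T → F = F
(((¬(p3 ∨ p5) ⊕ (p5 ⊕ ¬¬(p3 ⊕ p5))) ⊕ (p5 → p3)) ⊕ ((p5 ↔ (p5 → (p5 → (p5 ↔ p3)))) ⊕ (p5 ↔ p3))) ↔ (p5 → p3) = F ↔ F = T
((p3 ↔ p5) ↔ p3) ⊕ ((((¬(p3 ∨ p5) ⊕ (p5 ⊕ ¬¬(p3 ⊕ p5))) ⊕ (p5 → p3)) ⊕ ((p5 ↔ (p5 → (p5 → (p5 ↔ p3)))) ⊕ (p5 ↔ p3))) ↔ (p5 → p3)) = T ⊕ T = F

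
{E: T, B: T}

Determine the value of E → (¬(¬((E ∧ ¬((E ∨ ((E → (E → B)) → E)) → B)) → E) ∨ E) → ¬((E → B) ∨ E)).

T

E → B = T → T = T
E → (E → B) = T → T = T
(E → (E → B)) → E = T → T = T
E ∨ ((E → (E → B)) → E) = T ∨ T = T
(E ∨ ((E → (E → B)) → E)) → B = T → T = T
¬((E ∨ ((E → (E → B)) → E)) → B) = ¬T = F
E ∧ ¬((E ∨ ((E → (E → B)) → E)) → B) = T ∧ F = F
(E ∧ ¬((E ∨ ((E → (E → B)) → E)) → B)) → E = F → T = T
¬((E ∧ ¬((E ∨ ((E → (E → B)) → E)) → B)) → E) = ¬T = F
¬((E ∧ ¬((E ∨ ((E → (E → B)) → E)) → B)) → E) ∨ E = F ∨ T = T
¬(¬((E ∧ ¬((E ∨ ((E → (E → B)) → E)) → B)) → E) ∨ E) = ¬T = F
E → B = T → T = T
(E → B) ∨ E = T ∨ T = T
¬((E → B) ∨ E) = ¬T = F
¬(¬((E ∧ ¬((E ∨ ((E → (E → B)) → E)) → B)) → E) ∨ E) → ¬((E → B) ∨ E) = F → F = T
E → (¬(¬((E ∧ ¬((E ∨ ((E → (E → B)) → E)) → B)) → E) ∨ E) → ¬((E → B) ∨ E)) = T → T = T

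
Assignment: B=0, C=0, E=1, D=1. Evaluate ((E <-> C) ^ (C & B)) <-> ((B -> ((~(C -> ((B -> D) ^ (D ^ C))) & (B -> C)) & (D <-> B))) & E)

Substituting B=0, C=0, E=1, D=1:
E <-> C = 1 <-> 0 = 0
C & B = 0 & 0 = 0
(E <-> C) ^ (C & B) = 0 ^ 0 = 0
B -> D = 0 -> 1 = 1
D ^ C = 1 ^ 0 = 1
(B -> D) ^ (D ^ C) = 1 ^ 1 = 0
C -> ((B -> D) ^ (D ^ C)) = 0 -> 0 = 1
~(C -> ((B -> D) ^ (D ^ C))) = ~1 = 0
B -> C = 0 -> 0 = 1
~(C -> ((B -> D) ^ (D ^ C))) & (B -> C) = 0 & 1 = 0
D <-> B = 1 <-> 0 = 0
(~(C -> ((B -> D) ^ (D ^ C))) & (B -> C)) & (D <-> B) = 0 & 0 = 0
B -> ((~(C -> ((B -> D) ^ (D ^ C))) & (B -> C)) & (D <-> B)) = 0 -> 0 = 1
(B -> ((~(C -> ((B -> D) ^ (D ^ C))) & (B -> C)) & (D <-> B))) & E = 1 & 1 = 1
((E <-> C) ^ (C & B)) <-> ((B -> ((~(C -> ((B -> D) ^ (D ^ C))) & (B -> C)) & (D <-> B))) & E) = 0 <-> 1 = 0

0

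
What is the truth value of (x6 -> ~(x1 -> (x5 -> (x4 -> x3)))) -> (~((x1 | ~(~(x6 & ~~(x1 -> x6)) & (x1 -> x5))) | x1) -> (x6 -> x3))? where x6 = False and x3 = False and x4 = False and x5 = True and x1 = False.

x4 -> x3 = False -> False = True
x5 -> (x4 -> x3) = True -> True = True
x1 -> (x5 -> (x4 -> x3)) = False -> True = True
~(x1 -> (x5 -> (x4 -> x3))) = ~True = False
x6 -> ~(x1 -> (x5 -> (x4 -> x3))) = False -> False = True
x1 -> x6 = False -> False = True
~(x1 -> x6) = ~True = False
~~(x1 -> x6) = ~False = True
x6 & ~~(x1 -> x6) = False & True = False
~(x6 & ~~(x1 -> x6)) = ~False = True
x1 -> x5 = False -> True = True
~(x6 & ~~(x1 -> x6)) & (x1 -> x5) = True & True = True
~(~(x6 & ~~(x1 -> x6)) & (x1 -> x5)) = ~True = False
x1 | ~(~(x6 & ~~(x1 -> x6)) & (x1 -> x5)) = False | False = False
(x1 | ~(~(x6 & ~~(x1 -> x6)) & (x1 -> x5))) | x1 = False | False = False
~((x1 | ~(~(x6 & ~~(x1 -> x6)) & (x1 -> x5))) | x1) = ~False = True
x6 -> x3 = False -> False = True
~((x1 | ~(~(x6 & ~~(x1 -> x6)) & (x1 -> x5))) | x1) -> (x6 -> x3) = True -> True = True
(x6 -> ~(x1 -> (x5 -> (x4 -> x3)))) -> (~((x1 | ~(~(x6 & ~~(x1 -> x6)) & (x1 -> x5))) | x1) -> (x6 -> x3)) = True -> True = True

True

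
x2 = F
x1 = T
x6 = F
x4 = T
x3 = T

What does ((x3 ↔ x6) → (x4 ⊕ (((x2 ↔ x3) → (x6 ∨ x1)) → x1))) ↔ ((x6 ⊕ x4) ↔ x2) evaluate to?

F

Substituting x2=F, x1=T, x6=F, x4=T, x3=T:
x3 ↔ x6 = T ↔ F = F
x2 ↔ x3 = F ↔ T = F
x6 ∨ x1 = F ∨ T = T
(x2 ↔ x3) → (x6 ∨ x1) = F → T = T
((x2 ↔ x3) → (x6 ∨ x1)) → x1 = T → T = T
x4 ⊕ (((x2 ↔ x3) → (x6 ∨ x1)) → x1) = T ⊕ T = F
(x3 ↔ x6) → (x4 ⊕ (((x2 ↔ x3) → (x6 ∨ x1)) → x1)) = F → F = T
x6 ⊕ x4 = F ⊕ T = T
(x6 ⊕ x4) ↔ x2 = T ↔ F = F
((x3 ↔ x6) → (x4 ⊕ (((x2 ↔ x3) → (x6 ∨ x1)) → x1))) ↔ ((x6 ⊕ x4) ↔ x2) = T ↔ F = F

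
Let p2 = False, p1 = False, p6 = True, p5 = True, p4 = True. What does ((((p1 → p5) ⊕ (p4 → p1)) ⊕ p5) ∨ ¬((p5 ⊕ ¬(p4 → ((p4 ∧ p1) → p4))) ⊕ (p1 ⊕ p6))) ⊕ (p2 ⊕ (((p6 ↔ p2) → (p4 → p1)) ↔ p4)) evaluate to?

False

p1 → p5 = False → True = True
p4 → p1 = True → False = False
(p1 → p5) ⊕ (p4 → p1) = True ⊕ False = True
((p1 → p5) ⊕ (p4 → p1)) ⊕ p5 = True ⊕ True = False
p4 ∧ p1 = True ∧ False = False
(p4 ∧ p1) → p4 = False → True = True
p4 → ((p4 ∧ p1) → p4) = True → True = True
¬(p4 → ((p4 ∧ p1) → p4)) = ¬True = False
p5 ⊕ ¬(p4 → ((p4 ∧ p1) → p4)) = True ⊕ False = True
p1 ⊕ p6 = False ⊕ True = True
(p5 ⊕ ¬(p4 → ((p4 ∧ p1) → p4))) ⊕ (p1 ⊕ p6) = True ⊕ True = False
¬((p5 ⊕ ¬(p4 → ((p4 ∧ p1) → p4))) ⊕ (p1 ⊕ p6)) = ¬False = True
(((p1 → p5) ⊕ (p4 → p1)) ⊕ p5) ∨ ¬((p5 ⊕ ¬(p4 → ((p4 ∧ p1) → p4))) ⊕ (p1 ⊕ p6)) = False ∨ True = True
p6 ↔ p2 = True ↔ False = False
p4 → p1 = True → False = False
(p6 ↔ p2) → (p4 → p1) = False → False = True
((p6 ↔ p2) → (p4 → p1)) ↔ p4 = True ↔ True = True
p2 ⊕ (((p6 ↔ p2) → (p4 → p1)) ↔ p4) = False ⊕ True = True
((((p1 → p5) ⊕ (p4 → p1)) ⊕ p5) ∨ ¬((p5 ⊕ ¬(p4 → ((p4 ∧ p1) → p4))) ⊕ (p1 ⊕ p6))) ⊕ (p2 ⊕ (((p6 ↔ p2) → (p4 → p1)) ↔ p4)) = True ⊕ True = False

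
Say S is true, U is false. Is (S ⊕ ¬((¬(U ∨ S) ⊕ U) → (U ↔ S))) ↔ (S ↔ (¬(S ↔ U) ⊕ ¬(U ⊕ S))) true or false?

True

Substituting S=True, U=False:
U ∨ S = False ∨ True = True
¬(U ∨ S) = ¬True = False
¬(U ∨ S) ⊕ U = False ⊕ False = False
U ↔ S = False ↔ True = False
(¬(U ∨ S) ⊕ U) → (U ↔ S) = False → False = True
¬((¬(U ∨ S) ⊕ U) → (U ↔ S)) = ¬True = False
S ⊕ ¬((¬(U ∨ S) ⊕ U) → (U ↔ S)) = True ⊕ False = True
S ↔ U = True ↔ False = False
¬(S ↔ U) = ¬False = True
U ⊕ S = False ⊕ True = True
¬(U ⊕ S) = ¬True = False
¬(S ↔ U) ⊕ ¬(U ⊕ S) = True ⊕ False = True
S ↔ (¬(S ↔ U) ⊕ ¬(U ⊕ S)) = True ↔ True = True
(S ⊕ ¬((¬(U ∨ S) ⊕ U) → (U ↔ S))) ↔ (S ↔ (¬(S ↔ U) ⊕ ¬(U ⊕ S))) = True ↔ True = True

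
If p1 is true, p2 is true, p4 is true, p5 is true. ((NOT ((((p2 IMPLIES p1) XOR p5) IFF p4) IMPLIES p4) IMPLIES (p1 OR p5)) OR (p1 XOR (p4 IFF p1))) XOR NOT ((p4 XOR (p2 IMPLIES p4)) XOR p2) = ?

Substituting p1=true, p2=true, p4=true, p5=true:
p2 IMPLIES p1 = true IMPLIES true = true
(p2 IMPLIES p1) XOR p5 = true XOR true = false
((p2 IMPLIES p1) XOR p5) IFF p4 = false IFF true = false
(((p2 IMPLIES p1) XOR p5) IFF p4) IMPLIES p4 = false IMPLIES true = true
NOT ((((p2 IMPLIES p1) XOR p5) IFF p4) IMPLIES p4) = NOT true = false
p1 OR p5 = true OR true = true
NOT ((((p2 IMPLIES p1) XOR p5) IFF p4) IMPLIES p4) IMPLIES (p1 OR p5) = false IMPLIES true = true
p4 IFF p1 = true IFF true = true
p1 XOR (p4 IFF p1) = true XOR true = false
(NOT ((((p2 IMPLIES p1) XOR p5) IFF p4) IMPLIES p4) IMPLIES (p1 OR p5)) OR (p1 XOR (p4 IFF p1)) = true OR false = true
p2 IMPLIES p4 = true IMPLIES true = true
p4 XOR (p2 IMPLIES p4) = true XOR true = false
(p4 XOR (p2 IMPLIES p4)) XOR p2 = false XOR true = true
NOT ((p4 XOR (p2 IMPLIES p4)) XOR p2) = NOT true = false
((NOT ((((p2 IMPLIES p1) XOR p5) IFF p4) IMPLIES p4) IMPLIES (p1 OR p5)) OR (p1 XOR (p4 IFF p1))) XOR NOT ((p4 XOR (p2 IMPLIES p4)) XOR p2) = true XOR false = true

true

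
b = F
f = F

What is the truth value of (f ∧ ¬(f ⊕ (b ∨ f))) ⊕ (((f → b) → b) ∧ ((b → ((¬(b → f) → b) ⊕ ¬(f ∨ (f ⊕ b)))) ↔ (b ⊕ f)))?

Substituting b=F, f=F:
b ∨ f = F ∨ F = F
f ⊕ (b ∨ f) = F ⊕ F = F
¬(f ⊕ (b ∨ f)) = ¬F = T
f ∧ ¬(f ⊕ (b ∨ f)) = F ∧ T = F
f → b = F → F = T
(f → b) → b = T → F = F
b → f = F → F = T
¬(b → f) = ¬T = F
¬(b → f) → b = F → F = T
f ⊕ b = F ⊕ F = F
f ∨ (f ⊕ b) = F ∨ F = F
¬(f ∨ (f ⊕ b)) = ¬F = T
(¬(b → f) → b) ⊕ ¬(f ∨ (f ⊕ b)) = T ⊕ T = F
b → ((¬(b → f) → b) ⊕ ¬(f ∨ (f ⊕ b))) = F → F = T
b ⊕ f = F ⊕ F = F
(b → ((¬(b → f) → b) ⊕ ¬(f ∨ (f ⊕ b)))) ↔ (b ⊕ f) = T ↔ F = F
((f → b) → b) ∧ ((b → ((¬(b → f) → b) ⊕ ¬(f ∨ (f ⊕ b)))) ↔ (b ⊕ f)) = F ∧ F = F
(f ∧ ¬(f ⊕ (b ∨ f))) ⊕ (((f → b) → b) ∧ ((b → ((¬(b → f) → b) ⊕ ¬(f ∨ (f ⊕ b)))) ↔ (b ⊕ f))) = F ⊕ F = F

F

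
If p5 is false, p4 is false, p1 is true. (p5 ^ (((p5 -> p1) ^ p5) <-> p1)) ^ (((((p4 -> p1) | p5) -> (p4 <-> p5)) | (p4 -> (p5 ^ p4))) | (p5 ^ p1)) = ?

F

p5 -> p1 = F -> T = T
(p5 -> p1) ^ p5 = T ^ F = T
((p5 -> p1) ^ p5) <-> p1 = T <-> T = T
p5 ^ (((p5 -> p1) ^ p5) <-> p1) = F ^ T = T
p4 -> p1 = F -> T = T
(p4 -> p1) | p5 = T | F = T
p4 <-> p5 = F <-> F = T
((p4 -> p1) | p5) -> (p4 <-> p5) = T -> T = T
p5 ^ p4 = F ^ F = F
p4 -> (p5 ^ p4) = F -> F = T
(((p4 -> p1) | p5) -> (p4 <-> p5)) | (p4 -> (p5 ^ p4)) = T | T = T
p5 ^ p1 = F ^ T = T
((((p4 -> p1) | p5) -> (p4 <-> p5)) | (p4 -> (p5 ^ p4))) | (p5 ^ p1) = T | T = T
(p5 ^ (((p5 -> p1) ^ p5) <-> p1)) ^ (((((p4 -> p1) | p5) -> (p4 <-> p5)) | (p4 -> (p5 ^ p4))) | (p5 ^ p1)) = T ^ T = F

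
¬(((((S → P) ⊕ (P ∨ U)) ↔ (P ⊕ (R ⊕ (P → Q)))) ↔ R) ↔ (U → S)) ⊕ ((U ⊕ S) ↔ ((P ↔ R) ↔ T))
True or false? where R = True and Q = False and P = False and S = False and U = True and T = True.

True

S → P = False → False = True
P ∨ U = False ∨ True = True
(S → P) ⊕ (P ∨ U) = True ⊕ True = False
P → Q = False → False = True
R ⊕ (P → Q) = True ⊕ True = False
P ⊕ (R ⊕ (P → Q)) = False ⊕ False = False
((S → P) ⊕ (P ∨ U)) ↔ (P ⊕ (R ⊕ (P → Q))) = False ↔ False = True
(((S → P) ⊕ (P ∨ U)) ↔ (P ⊕ (R ⊕ (P → Q)))) ↔ R = True ↔ True = True
U → S = True → False = False
((((S → P) ⊕ (P ∨ U)) ↔ (P ⊕ (R ⊕ (P → Q)))) ↔ R) ↔ (U → S) = True ↔ False = False
¬(((((S → P) ⊕ (P ∨ U)) ↔ (P ⊕ (R ⊕ (P → Q)))) ↔ R) ↔ (U → S)) = ¬False = True
U ⊕ S = True ⊕ False = True
P ↔ R = False ↔ True = False
(P ↔ R) ↔ T = False ↔ True = False
(U ⊕ S) ↔ ((P ↔ R) ↔ T) = True ↔ False = False
¬(((((S → P) ⊕ (P ∨ U)) ↔ (P ⊕ (R ⊕ (P → Q)))) ↔ R) ↔ (U → S)) ⊕ ((U ⊕ S) ↔ ((P ↔ R) ↔ T)) = True ⊕ False = True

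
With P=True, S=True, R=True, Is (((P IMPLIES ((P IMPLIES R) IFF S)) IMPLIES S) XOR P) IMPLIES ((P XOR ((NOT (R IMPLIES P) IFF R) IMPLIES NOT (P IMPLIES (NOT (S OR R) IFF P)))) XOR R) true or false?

True

P IMPLIES R = True IMPLIES True = True
(P IMPLIES R) IFF S = True IFF True = True
P IMPLIES ((P IMPLIES R) IFF S) = True IMPLIES True = True
(P IMPLIES ((P IMPLIES R) IFF S)) IMPLIES S = True IMPLIES True = True
((P IMPLIES ((P IMPLIES R) IFF S)) IMPLIES S) XOR P = True XOR True = False
R IMPLIES P = True IMPLIES True = True
NOT (R IMPLIES P) = NOT True = False
NOT (R IMPLIES P) IFF R = False IFF True = False
S OR R = True OR True = True
NOT (S OR R) = NOT True = False
NOT (S OR R) IFF P = False IFF True = False
P IMPLIES (NOT (S OR R) IFF P) = True IMPLIES False = False
NOT (P IMPLIES (NOT (S OR R) IFF P)) = NOT False = True
(NOT (R IMPLIES P) IFF R) IMPLIES NOT (P IMPLIES (NOT (S OR R) IFF P)) = False IMPLIES True = True
P XOR ((NOT (R IMPLIES P) IFF R) IMPLIES NOT (P IMPLIES (NOT (S OR R) IFF P))) = True XOR True = False
(P XOR ((NOT (R IMPLIES P) IFF R) IMPLIES NOT (P IMPLIES (NOT (S OR R) IFF P)))) XOR R = False XOR True = True
(((P IMPLIES ((P IMPLIES R) IFF S)) IMPLIES S) XOR P) IMPLIES ((P XOR ((NOT (R IMPLIES P) IFF R) IMPLIES NOT (P IMPLIES (NOT (S OR R) IFF P)))) XOR R) = False IMPLIES True = True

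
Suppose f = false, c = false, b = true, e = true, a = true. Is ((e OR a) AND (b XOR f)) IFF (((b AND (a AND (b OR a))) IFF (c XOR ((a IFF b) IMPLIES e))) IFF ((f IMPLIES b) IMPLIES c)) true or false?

Substituting f=false, c=false, b=true, e=true, a=true:
e OR a = true OR true = true
b XOR f = true XOR false = true
(e OR a) AND (b XOR f) = true AND true = true
b OR a = true OR true = true
a AND (b OR a) = true AND true = true
b AND (a AND (b OR a)) = true AND true = true
a IFF b = true IFF true = true
(a IFF b) IMPLIES e = true IMPLIES true = true
c XOR ((a IFF b) IMPLIES e) = false XOR true = true
(b AND (a AND (b OR a))) IFF (c XOR ((a IFF b) IMPLIES e)) = true IFF true = true
f IMPLIES b = false IMPLIES true = true
(f IMPLIES b) IMPLIES c = true IMPLIES false = false
((b AND (a AND (b OR a))) IFF (c XOR ((a IFF b) IMPLIES e))) IFF ((f IMPLIES b) IMPLIES c) = true IFF false = false
((e OR a) AND (b XOR f)) IFF (((b AND (a AND (b OR a))) IFF (c XOR ((a IFF b) IMPLIES e))) IFF ((f IMPLIES b) IMPLIES c)) = true IFF false = false

false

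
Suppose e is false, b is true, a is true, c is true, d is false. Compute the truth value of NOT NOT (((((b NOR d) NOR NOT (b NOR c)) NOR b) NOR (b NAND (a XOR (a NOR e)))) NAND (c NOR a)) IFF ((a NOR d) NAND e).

True

b NOR d = True NOR False = False
b NOR c = True NOR True = False
NOT (b NOR c) = NOT False = True
(b NOR d) NOR NOT (b NOR c) = False NOR True = False
((b NOR d) NOR NOT (b NOR c)) NOR b = False NOR True = False
a NOR e = True NOR False = False
a XOR (a NOR e) = True XOR False = True
b NAND (a XOR (a NOR e)) = True NAND True = False
(((b NOR d) NOR NOT (b NOR c)) NOR b) NOR (b NAND (a XOR (a NOR e))) = False NOR False = True
c NOR a = True NOR True = False
((((b NOR d) NOR NOT (b NOR c)) NOR b) NOR (b NAND (a XOR (a NOR e)))) NAND (c NOR a) = True NAND False = True
NOT (((((b NOR d) NOR NOT (b NOR c)) NOR b) NOR (b NAND (a XOR (a NOR e)))) NAND (c NOR a)) = NOT True = False
NOT NOT (((((b NOR d) NOR NOT (b NOR c)) NOR b) NOR (b NAND (a XOR (a NOR e)))) NAND (c NOR a)) = NOT False = True
a NOR d = True NOR False = False
(a NOR d) NAND e = False NAND False = True
NOT NOT (((((b NOR d) NOR NOT (b NOR c)) NOR b) NOR (b NAND (a XOR (a NOR e)))) NAND (c NOR a)) IFF ((a NOR d) NAND e) = True IFF True = True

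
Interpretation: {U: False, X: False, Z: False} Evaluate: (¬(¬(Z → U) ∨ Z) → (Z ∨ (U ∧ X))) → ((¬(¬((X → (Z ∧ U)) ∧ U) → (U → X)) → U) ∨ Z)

True

Substituting U=False, X=False, Z=False:
Z → U = False → False = True
¬(Z → U) = ¬True = False
¬(Z → U) ∨ Z = False ∨ False = False
¬(¬(Z → U) ∨ Z) = ¬False = True
U ∧ X = False ∧ False = False
Z ∨ (U ∧ X) = False ∨ False = False
¬(¬(Z → U) ∨ Z) → (Z ∨ (U ∧ X)) = True → False = False
Z ∧ U = False ∧ False = False
X → (Z ∧ U) = False → False = True
(X → (Z ∧ U)) ∧ U = True ∧ False = False
¬((X → (Z ∧ U)) ∧ U) = ¬False = True
U → X = False → False = True
¬((X → (Z ∧ U)) ∧ U) → (U → X) = True → True = True
¬(¬((X → (Z ∧ U)) ∧ U) → (U → X)) = ¬True = False
¬(¬((X → (Z ∧ U)) ∧ U) → (U → X)) → U = False → False = True
(¬(¬((X → (Z ∧ U)) ∧ U) → (U → X)) → U) ∨ Z = True ∨ False = True
(¬(¬(Z → U) ∨ Z) → (Z ∨ (U ∧ X))) → ((¬(¬((X → (Z ∧ U)) ∧ U) → (U → X)) → U) ∨ Z) = False → True = True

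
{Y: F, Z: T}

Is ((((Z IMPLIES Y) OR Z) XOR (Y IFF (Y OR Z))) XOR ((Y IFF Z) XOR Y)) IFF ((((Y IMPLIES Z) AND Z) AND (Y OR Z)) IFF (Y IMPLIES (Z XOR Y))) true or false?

T

Z IMPLIES Y = T IMPLIES F = F
(Z IMPLIES Y) OR Z = F OR T = T
Y OR Z = F OR T = T
Y IFF (Y OR Z) = F IFF T = F
((Z IMPLIES Y) OR Z) XOR (Y IFF (Y OR Z)) = T XOR F = T
Y IFF Z = F IFF T = F
(Y IFF Z) XOR Y = F XOR F = F
(((Z IMPLIES Y) OR Z) XOR (Y IFF (Y OR Z))) XOR ((Y IFF Z) XOR Y) = T XOR F = T
Y IMPLIES Z = F IMPLIES T = T
(Y IMPLIES Z) AND Z = T AND T = T
Y OR Z = F OR T = T
((Y IMPLIES Z) AND Z) AND (Y OR Z) = T AND T = T
Z XOR Y = T XOR F = T
Y IMPLIES (Z XOR Y) = F IMPLIES T = T
(((Y IMPLIES Z) AND Z) AND (Y OR Z)) IFF (Y IMPLIES (Z XOR Y)) = T IFF T = T
((((Z IMPLIES Y) OR Z) XOR (Y IFF (Y OR Z))) XOR ((Y IFF Z) XOR Y)) IFF ((((Y IMPLIES Z) AND Z) AND (Y OR Z)) IFF (Y IMPLIES (Z XOR Y))) = T IFF T = T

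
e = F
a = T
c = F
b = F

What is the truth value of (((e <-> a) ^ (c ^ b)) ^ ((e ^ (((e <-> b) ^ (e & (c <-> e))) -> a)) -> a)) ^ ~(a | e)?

Substituting e=F, a=T, c=F, b=F:
e <-> a = F <-> T = F
c ^ b = F ^ F = F
(e <-> a) ^ (c ^ b) = F ^ F = F
e <-> b = F <-> F = T
c <-> e = F <-> F = T
e & (c <-> e) = F & T = F
(e <-> b) ^ (e & (c <-> e)) = T ^ F = T
((e <-> b) ^ (e & (c <-> e))) -> a = T -> T = T
e ^ (((e <-> b) ^ (e & (c <-> e))) -> a) = F ^ T = T
(e ^ (((e <-> b) ^ (e & (c <-> e))) -> a)) -> a = T -> T = T
((e <-> a) ^ (c ^ b)) ^ ((e ^ (((e <-> b) ^ (e & (c <-> e))) -> a)) -> a) = F ^ T = T
a | e = T | F = T
~(a | e) = ~T = F
(((e <-> a) ^ (c ^ b)) ^ ((e ^ (((e <-> b) ^ (e & (c <-> e))) -> a)) -> a)) ^ ~(a | e) = T ^ F = T

T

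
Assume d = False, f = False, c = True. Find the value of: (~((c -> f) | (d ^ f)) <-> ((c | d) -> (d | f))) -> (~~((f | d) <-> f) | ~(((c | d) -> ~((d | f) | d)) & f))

Substituting d=False, f=False, c=True:
c -> f = True -> False = False
d ^ f = False ^ False = False
(c -> f) | (d ^ f) = False | False = False
~((c -> f) | (d ^ f)) = ~False = True
c | d = True | False = True
d | f = False | False = False
(c | d) -> (d | f) = True -> False = False
~((c -> f) | (d ^ f)) <-> ((c | d) -> (d | f)) = True <-> False = False
f | d = False | False = False
(f | d) <-> f = False <-> False = True
~((f | d) <-> f) = ~True = False
~~((f | d) <-> f) = ~False = True
c | d = True | False = True
d | f = False | False = False
(d | f) | d = False | False = False
~((d | f) | d) = ~False = True
(c | d) -> ~((d | f) | d) = True -> True = True
((c | d) -> ~((d | f) | d)) & f = True & False = False
~(((c | d) -> ~((d | f) | d)) & f) = ~False = True
~~((f | d) <-> f) | ~(((c | d) -> ~((d | f) | d)) & f) = True | True = True
(~((c -> f) | (d ^ f)) <-> ((c | d) -> (d | f))) -> (~~((f | d) <-> f) | ~(((c | d) -> ~((d | f) | d)) & f)) = False -> True = True

True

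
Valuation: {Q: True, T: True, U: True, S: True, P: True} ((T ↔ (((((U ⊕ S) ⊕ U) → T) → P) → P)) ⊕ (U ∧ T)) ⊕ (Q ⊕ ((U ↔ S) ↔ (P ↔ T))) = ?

Substituting Q=True, T=True, U=True, S=True, P=True:
U ⊕ S = True ⊕ True = False
(U ⊕ S) ⊕ U = False ⊕ True = True
((U ⊕ S) ⊕ U) → T = True → True = True
(((U ⊕ S) ⊕ U) → T) → P = True → True = True
((((U ⊕ S) ⊕ U) → T) → P) → P = True → True = True
T ↔ (((((U ⊕ S) ⊕ U) → T) → P) → P) = True ↔ True = True
U ∧ T = True ∧ True = True
(T ↔ (((((U ⊕ S) ⊕ U) → T) → P) → P)) ⊕ (U ∧ T) = True ⊕ True = False
U ↔ S = True ↔ True = True
P ↔ T = True ↔ True = True
(U ↔ S) ↔ (P ↔ T) = True ↔ True = True
Q ⊕ ((U ↔ S) ↔ (P ↔ T)) = True ⊕ True = False
((T ↔ (((((U ⊕ S) ⊕ U) → T) → P) → P)) ⊕ (U ∧ T)) ⊕ (Q ⊕ ((U ↔ S) ↔ (P ↔ T))) = False ⊕ False = False

False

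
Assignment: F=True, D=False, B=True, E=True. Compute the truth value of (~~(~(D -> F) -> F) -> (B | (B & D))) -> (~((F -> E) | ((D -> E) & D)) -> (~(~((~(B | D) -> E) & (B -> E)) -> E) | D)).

Substituting F=True, D=False, B=True, E=True:
D -> F = False -> True = True
~(D -> F) = ~True = False
~(D -> F) -> F = False -> True = True
~(~(D -> F) -> F) = ~True = False
~~(~(D -> F) -> F) = ~False = True
B & D = True & False = False
B | (B & D) = True | False = True
~~(~(D -> F) -> F) -> (B | (B & D)) = True -> True = True
F -> E = True -> True = True
D -> E = False -> True = True
(D -> E) & D = True & False = False
(F -> E) | ((D -> E) & D) = True | False = True
~((F -> E) | ((D -> E) & D)) = ~True = False
B | D = True | False = True
~(B | D) = ~True = False
~(B | D) -> E = False -> True = True
B -> E = True -> True = True
(~(B | D) -> E) & (B -> E) = True & True = True
~((~(B | D) -> E) & (B -> E)) = ~True = False
~((~(B | D) -> E) & (B -> E)) -> E = False -> True = True
~(~((~(B | D) -> E) & (B -> E)) -> E) = ~True = False
~(~((~(B | D) -> E) & (B -> E)) -> E) | D = False | False = False
~((F -> E) | ((D -> E) & D)) -> (~(~((~(B | D) -> E) & (B -> E)) -> E) | D) = False -> False = True
(~~(~(D -> F) -> F) -> (B | (B & D))) -> (~((F -> E) | ((D -> E) & D)) -> (~(~((~(B | D) -> E) & (B -> E)) -> E) | D)) = True -> True = True

True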